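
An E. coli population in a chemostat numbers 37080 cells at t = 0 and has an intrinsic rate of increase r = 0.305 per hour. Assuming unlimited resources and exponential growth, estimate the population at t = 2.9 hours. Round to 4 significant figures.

89800 cells

N(t) = N₀·e^(rt) = 37080 × e^(0.305×2.9) = 37080 × e^0.8845.
e^0.8845 ≈ 2.4218, so N ≈ 37080 × 2.4218 = 89799.4.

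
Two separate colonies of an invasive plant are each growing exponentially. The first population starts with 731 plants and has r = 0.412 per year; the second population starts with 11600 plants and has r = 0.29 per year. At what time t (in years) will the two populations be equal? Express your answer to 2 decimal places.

22.66 years

Set 731·e^(0.412t) = 11600·e^(0.29t).
e^((0.412 − 0.29)t) = 11600/731 → e^(0.122·t) = 15.869.
0.122·t = ln(15.869) = 2.7643, so t = 2.7643/0.122 = 22.659.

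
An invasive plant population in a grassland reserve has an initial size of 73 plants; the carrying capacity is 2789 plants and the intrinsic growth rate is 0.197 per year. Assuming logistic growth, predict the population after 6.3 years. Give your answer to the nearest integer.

A = (K − N₀)/N₀ = (2789 − 73)/73 = 37.205.
N(t) = K/(1 + A·e^(−rt)) = 2789/(1 + 37.205×e^(−0.197×6.3)).
e^(−1.241) = 0.28907; denominator = 1 + 37.205×0.28907 = 11.755.
N = 2789/11.755 = 237.264.

237 plants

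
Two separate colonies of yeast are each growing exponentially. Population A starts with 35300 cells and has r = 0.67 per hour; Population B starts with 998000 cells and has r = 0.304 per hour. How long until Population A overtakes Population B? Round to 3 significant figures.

Set 35300·e^(0.67t) = 998000·e^(0.304t).
e^((0.67 − 0.304)t) = 998000/35300 → e^(0.366·t) = 28.272.
0.366·t = ln(28.272) = 3.3419, so t = 3.3419/0.366 = 9.1308.

9.13 hours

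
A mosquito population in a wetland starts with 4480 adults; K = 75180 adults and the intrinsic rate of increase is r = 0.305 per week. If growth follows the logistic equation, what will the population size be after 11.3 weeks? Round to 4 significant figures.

50030 adults

A = (K − N₀)/N₀ = (75180 − 4480)/4480 = 15.781.
N(t) = K/(1 + A·e^(−rt)) = 75180/(1 + 15.781×e^(−0.305×11.3)).
e^(−3.447) = 0.031857; denominator = 1 + 15.781×0.031857 = 1.5027.
N = 75180/1.5027 = 50028.5.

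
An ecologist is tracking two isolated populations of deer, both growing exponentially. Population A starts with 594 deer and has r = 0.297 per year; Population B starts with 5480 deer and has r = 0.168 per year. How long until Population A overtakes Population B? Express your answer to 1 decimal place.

Set 594·e^(0.297t) = 5480·e^(0.168t).
e^((0.297 − 0.168)t) = 5480/594 → e^(0.129·t) = 9.2256.
0.129·t = ln(9.2256) = 2.222, so t = 2.222/0.129 = 17.225.

17.2 years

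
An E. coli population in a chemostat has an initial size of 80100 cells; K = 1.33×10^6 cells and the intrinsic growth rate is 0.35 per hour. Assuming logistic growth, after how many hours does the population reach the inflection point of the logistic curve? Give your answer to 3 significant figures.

7.85 hours

Logistic growth is fastest at N = K/2 = 665000.
A = (K − N₀)/N₀ = 15.604. Set K/(1 + A·e^(−rt)) = K/2 → A·e^(−rt) = 1.
e^(−0.35t) = 1/15.604 = 0.0640851, so t = ln(15.604)/0.35 = 2.7475/0.35 = 7.8501.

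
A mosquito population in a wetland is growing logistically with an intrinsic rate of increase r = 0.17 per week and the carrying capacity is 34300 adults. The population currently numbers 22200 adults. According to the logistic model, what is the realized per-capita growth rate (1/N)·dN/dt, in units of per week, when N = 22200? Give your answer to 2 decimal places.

0.06 per week

(1/N)·dN/dt = r(1 − N/K) = 0.17 × (1 − 22200/34300).
= 0.17 × 0.35277 = 0.059971.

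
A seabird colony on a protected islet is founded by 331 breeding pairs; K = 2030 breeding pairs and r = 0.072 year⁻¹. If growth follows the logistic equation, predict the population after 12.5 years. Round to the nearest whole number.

A = (K − N₀)/N₀ = (2030 − 331)/331 = 5.1329.
N(t) = K/(1 + A·e^(−rt)) = 2030/(1 + 5.1329×e^(−0.072×12.5)).
e^(−0.9) = 0.40657; denominator = 1 + 5.1329×0.40657 = 3.0869.
N = 2030/3.0869 = 657.619.

658 breeding pairs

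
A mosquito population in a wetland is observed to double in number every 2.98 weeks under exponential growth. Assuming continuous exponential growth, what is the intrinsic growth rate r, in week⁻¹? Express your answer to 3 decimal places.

0.233 per week

r = ln(2)/t_d = 0.6931/2.98 = 0.2326.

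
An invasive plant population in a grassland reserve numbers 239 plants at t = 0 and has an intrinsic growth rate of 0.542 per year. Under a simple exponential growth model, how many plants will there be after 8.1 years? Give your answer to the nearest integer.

N(t) = N₀·e^(rt) = 239 × e^(0.542×8.1) = 239 × e^4.39.
e^4.39 ≈ 80.657, so N ≈ 239 × 80.657 = 19276.9.

19277 plants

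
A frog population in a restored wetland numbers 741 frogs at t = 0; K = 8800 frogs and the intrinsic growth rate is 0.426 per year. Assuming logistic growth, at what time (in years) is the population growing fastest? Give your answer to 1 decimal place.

Logistic growth is fastest at N = K/2 = 4400.
A = (K − N₀)/N₀ = 10.876. Set K/(1 + A·e^(−rt)) = K/2 → A·e^(−rt) = 1.
e^(−0.426t) = 1/10.876 = 0.0919469, so t = ln(10.876)/0.426 = 2.3865/0.426 = 5.6022.

5.6 years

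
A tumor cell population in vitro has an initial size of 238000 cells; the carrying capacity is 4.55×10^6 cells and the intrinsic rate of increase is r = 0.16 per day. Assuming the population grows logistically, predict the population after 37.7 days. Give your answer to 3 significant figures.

4360000 cells

A = (K − N₀)/N₀ = (4.55×10^6 − 238000)/238000 = 18.118.
N(t) = K/(1 + A·e^(−rt)) = 4.55×10^6/(1 + 18.118×e^(−0.16×37.7)).
e^(−6.032) = 0.0024007; denominator = 1 + 18.118×0.0024007 = 1.0435.
N = 4.55×10^6/1.0435 = 4.360347×10^6.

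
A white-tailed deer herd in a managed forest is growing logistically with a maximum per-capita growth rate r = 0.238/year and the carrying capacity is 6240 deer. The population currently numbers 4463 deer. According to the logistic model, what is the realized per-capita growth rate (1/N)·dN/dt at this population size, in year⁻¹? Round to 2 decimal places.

0.07 per year

(1/N)·dN/dt = r(1 − N/K) = 0.238 × (1 − 4463/6240).
= 0.238 × 0.28478 = 0.067777.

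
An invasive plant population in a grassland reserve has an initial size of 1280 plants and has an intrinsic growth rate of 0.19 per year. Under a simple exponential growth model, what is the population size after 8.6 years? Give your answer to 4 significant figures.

6559 plants

N(t) = N₀·e^(rt) = 1280 × e^(0.19×8.6) = 1280 × e^1.634.
e^1.634 ≈ 5.1243, so N ≈ 1280 × 5.1243 = 6559.14.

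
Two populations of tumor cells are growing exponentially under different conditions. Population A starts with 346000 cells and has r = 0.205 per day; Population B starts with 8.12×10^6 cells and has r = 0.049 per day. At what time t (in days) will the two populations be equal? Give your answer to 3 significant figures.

20.2 days

Set 346000·e^(0.205t) = 8.12×10^6·e^(0.049t).
e^((0.205 − 0.049)t) = 8.12×10^6/346000 → e^(0.156·t) = 23.468.
0.156·t = ln(23.468) = 3.1556, so t = 3.1556/0.156 = 20.229.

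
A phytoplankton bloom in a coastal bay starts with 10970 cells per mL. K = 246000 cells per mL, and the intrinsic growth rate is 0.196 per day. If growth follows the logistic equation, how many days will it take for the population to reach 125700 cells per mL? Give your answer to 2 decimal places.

A = (K − N₀)/N₀ = (246000 − 10970)/10970 = 21.425.
Solve 246000/(1 + 21.425·e^(−0.196t)) = 125700: 1 + 21.425·e^(−0.196t) = 1.957, so e^(−0.196t) = 0.0446698.
−0.196·t = ln(0.0446698) = -3.1085, so t = 3.1085/0.196 = 15.859.

15.86 days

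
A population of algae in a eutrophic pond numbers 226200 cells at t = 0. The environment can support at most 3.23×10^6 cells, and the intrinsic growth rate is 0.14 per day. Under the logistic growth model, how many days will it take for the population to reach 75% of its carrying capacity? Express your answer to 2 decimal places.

26.32 days

A = (K − N₀)/N₀ = (3.23×10^6 − 226200)/226200 = 13.279.
Solve 3.23×10^6/(1 + 13.279·e^(−0.14t)) = 2.4225×10^6: 1 + 13.279·e^(−0.14t) = 1.3333, so e^(−0.14t) = 0.0251015.
−0.14·t = ln(0.0251015) = -3.6848, so t = 3.6848/0.14 = 26.32.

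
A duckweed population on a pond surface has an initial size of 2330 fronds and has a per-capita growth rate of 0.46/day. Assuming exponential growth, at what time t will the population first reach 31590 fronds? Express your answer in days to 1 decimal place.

Set N₀·e^(rt) = 31590: e^(0.46·t) = 31590/2330 = 13.558.
0.46·t = ln(13.558) = 2.607, so t = 2.607/0.46 = 5.6673.

5.7 days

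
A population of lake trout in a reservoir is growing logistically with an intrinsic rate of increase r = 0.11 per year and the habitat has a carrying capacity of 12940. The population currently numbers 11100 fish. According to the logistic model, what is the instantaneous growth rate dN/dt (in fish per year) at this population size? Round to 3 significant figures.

dN/dt = rN(1 − N/K) = 0.11 × 11100 × (1 − 11100/12940).
1 − 11100/12940 = 0.14219; dN/dt = 0.11 × 11100 × 0.14219 = 173.62.

174 fish per year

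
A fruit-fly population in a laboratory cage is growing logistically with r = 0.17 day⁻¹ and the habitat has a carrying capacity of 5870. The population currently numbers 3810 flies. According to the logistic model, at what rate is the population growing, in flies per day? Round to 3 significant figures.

227 flies per day

dN/dt = rN(1 − N/K) = 0.17 × 3810 × (1 − 3810/5870).
1 − 3810/5870 = 0.35094; dN/dt = 0.17 × 3810 × 0.35094 = 227.3.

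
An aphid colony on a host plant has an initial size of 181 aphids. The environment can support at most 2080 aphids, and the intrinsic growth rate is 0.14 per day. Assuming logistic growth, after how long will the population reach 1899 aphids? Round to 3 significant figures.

A = (K − N₀)/N₀ = (2080 − 181)/181 = 10.492.
Solve 2080/(1 + 10.492·e^(−0.14t)) = 1899: 1 + 10.492·e^(−0.14t) = 1.0953, so e^(−0.14t) = 0.00908463.
−0.14·t = ln(0.00908463) = -4.7012, so t = 4.7012/0.14 = 33.58.

33.6 days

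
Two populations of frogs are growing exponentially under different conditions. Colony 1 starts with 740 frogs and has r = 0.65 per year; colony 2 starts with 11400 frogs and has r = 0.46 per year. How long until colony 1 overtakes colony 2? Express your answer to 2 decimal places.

Set 740·e^(0.65t) = 11400·e^(0.46t).
e^((0.65 − 0.46)t) = 11400/740 → e^(0.19·t) = 15.405.
0.19·t = ln(15.405) = 2.7347, so t = 2.7347/0.19 = 14.393.

14.39 years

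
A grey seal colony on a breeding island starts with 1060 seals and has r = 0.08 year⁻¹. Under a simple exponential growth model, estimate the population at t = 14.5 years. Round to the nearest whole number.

3381 seals

N(t) = N₀·e^(rt) = 1060 × e^(0.08×14.5) = 1060 × e^1.16.
e^1.16 ≈ 3.1899, so N ≈ 1060 × 3.1899 = 3381.33.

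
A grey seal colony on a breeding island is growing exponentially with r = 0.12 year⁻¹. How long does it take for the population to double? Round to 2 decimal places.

5.78 years

Doubling time t_d = ln(2)/r = 0.6931/0.12 = 5.7762.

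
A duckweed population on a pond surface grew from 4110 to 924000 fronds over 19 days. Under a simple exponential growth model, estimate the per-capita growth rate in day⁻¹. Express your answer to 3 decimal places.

0.285 per day

From N(t) = N₀·e^(rt): e^(r·19) = 924000/4110 = 224.82.
r·19 = ln(224.82) = 5.4153, so r = 5.4153/19 = 0.28502.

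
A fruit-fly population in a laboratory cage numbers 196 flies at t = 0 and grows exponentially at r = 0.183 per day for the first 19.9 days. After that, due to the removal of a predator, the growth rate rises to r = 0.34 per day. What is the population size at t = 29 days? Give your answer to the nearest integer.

Phase 1: N(19.9) = 196·e^(0.183×19.9) = 196·e^3.642 = 7478.7.
Phase 2 runs for 29 − 19.9 = 9.1 days at r = 0.34.
N(29) = 7478.7·e^(0.34×9.1) = 7478.7·e^3.094 = 165019.

165019 flies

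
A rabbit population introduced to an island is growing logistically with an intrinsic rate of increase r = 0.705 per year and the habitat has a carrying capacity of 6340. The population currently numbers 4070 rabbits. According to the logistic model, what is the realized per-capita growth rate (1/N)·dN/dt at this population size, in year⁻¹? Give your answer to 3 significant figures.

(1/N)·dN/dt = r(1 − N/K) = 0.705 × (1 − 4070/6340).
= 0.705 × 0.35804 = 0.25242.

0.252 per year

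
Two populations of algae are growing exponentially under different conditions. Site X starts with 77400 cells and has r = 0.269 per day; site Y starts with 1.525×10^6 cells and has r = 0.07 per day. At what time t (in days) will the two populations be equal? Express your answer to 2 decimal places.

Set 77400·e^(0.269t) = 1.525×10^6·e^(0.07t).
e^((0.269 − 0.07)t) = 1.525×10^6/77400 → e^(0.199·t) = 19.703.
0.199·t = ln(19.703) = 2.9808, so t = 2.9808/0.199 = 14.979.

14.98 days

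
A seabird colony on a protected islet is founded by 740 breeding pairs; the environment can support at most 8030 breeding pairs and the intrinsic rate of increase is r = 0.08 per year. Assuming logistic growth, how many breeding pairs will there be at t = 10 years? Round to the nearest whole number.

A = (K − N₀)/N₀ = (8030 − 740)/740 = 9.8514.
N(t) = K/(1 + A·e^(−rt)) = 8030/(1 + 9.8514×e^(−0.08×10)).
e^(−0.8) = 0.44933; denominator = 1 + 9.8514×0.44933 = 5.4265.
N = 8030/5.4265 = 1479.78.

1480 breeding pairs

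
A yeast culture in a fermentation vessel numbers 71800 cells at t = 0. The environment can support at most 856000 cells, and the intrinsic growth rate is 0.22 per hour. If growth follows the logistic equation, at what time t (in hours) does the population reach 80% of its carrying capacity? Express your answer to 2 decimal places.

A = (K − N₀)/N₀ = (856000 − 71800)/71800 = 10.922.
Solve 856000/(1 + 10.922·e^(−0.22t)) = 684800: 1 + 10.922·e^(−0.22t) = 1.25, so e^(−0.22t) = 0.0228896.
−0.22·t = ln(0.0228896) = -3.7771, so t = 3.7771/0.22 = 17.169.

17.17 hours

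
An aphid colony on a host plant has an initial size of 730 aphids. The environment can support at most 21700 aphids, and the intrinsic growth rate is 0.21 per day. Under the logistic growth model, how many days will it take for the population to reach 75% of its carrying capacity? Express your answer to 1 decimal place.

21.2 days

A = (K − N₀)/N₀ = (21700 − 730)/730 = 28.726.
Solve 21700/(1 + 28.726·e^(−0.21t)) = 16275: 1 + 28.726·e^(−0.21t) = 1.3333, so e^(−0.21t) = 0.0116039.
−0.21·t = ln(0.0116039) = -4.4564, so t = 4.4564/0.21 = 21.221.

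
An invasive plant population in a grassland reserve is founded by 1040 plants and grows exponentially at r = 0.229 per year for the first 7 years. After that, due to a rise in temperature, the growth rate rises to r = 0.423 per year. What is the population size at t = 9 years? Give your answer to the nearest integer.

Phase 1: N(7) = 1040·e^(0.229×7) = 1040·e^1.603 = 5166.63.
Phase 2 runs for 9 − 7 = 2 years at r = 0.423.
N(9) = 5166.63·e^(0.423×2) = 5166.63·e^0.846 = 12039.8.

12040 plants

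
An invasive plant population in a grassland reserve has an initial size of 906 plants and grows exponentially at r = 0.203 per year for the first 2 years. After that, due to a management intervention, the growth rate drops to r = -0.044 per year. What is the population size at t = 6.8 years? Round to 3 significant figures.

Phase 1: N(2) = 906·e^(0.203×2) = 906·e^0.406 = 1359.73.
Phase 2 runs for 6.8 − 2 = 4.8 years at r = -0.044.
N(6.8) = 1359.73·e^(-0.044×4.8) = 1359.73·e^-0.2112 = 1100.85.

1100 plants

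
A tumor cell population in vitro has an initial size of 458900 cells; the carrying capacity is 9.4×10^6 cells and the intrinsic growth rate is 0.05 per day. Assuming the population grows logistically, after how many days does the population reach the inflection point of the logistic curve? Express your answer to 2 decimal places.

Logistic growth is fastest at N = K/2 = 4.7×10^6.
A = (K − N₀)/N₀ = 19.484. Set K/(1 + A·e^(−rt)) = K/2 → A·e^(−rt) = 1.
e^(−0.05t) = 1/19.484 = 0.0513248, so t = ln(19.484)/0.05 = 2.9696/0.05 = 59.392.

59.39 days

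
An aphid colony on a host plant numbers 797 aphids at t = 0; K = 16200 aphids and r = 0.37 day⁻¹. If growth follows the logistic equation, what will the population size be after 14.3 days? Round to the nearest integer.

A = (K − N₀)/N₀ = (16200 − 797)/797 = 19.326.
N(t) = K/(1 + A·e^(−rt)) = 16200/(1 + 19.326×e^(−0.37×14.3)).
e^(−5.291) = 0.0050367; denominator = 1 + 19.326×0.0050367 = 1.0973.
N = 16200/1.0973 = 14763.

14763 aphids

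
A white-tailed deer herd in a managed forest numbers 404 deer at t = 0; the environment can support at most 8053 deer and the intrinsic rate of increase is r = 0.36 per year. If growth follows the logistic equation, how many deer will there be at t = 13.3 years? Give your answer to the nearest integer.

A = (K − N₀)/N₀ = (8053 − 404)/404 = 18.933.
N(t) = K/(1 + A·e^(−rt)) = 8053/(1 + 18.933×e^(−0.36×13.3)).
e^(−4.788) = 0.0083291; denominator = 1 + 18.933×0.0083291 = 1.1577.
N = 8053/1.1577 = 6956.06.

6956 deer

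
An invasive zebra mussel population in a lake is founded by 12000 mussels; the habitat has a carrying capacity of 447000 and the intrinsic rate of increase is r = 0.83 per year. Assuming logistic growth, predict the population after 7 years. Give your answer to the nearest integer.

403191 mussels

A = (K − N₀)/N₀ = (447000 − 12000)/12000 = 36.25.
N(t) = K/(1 + A·e^(−rt)) = 447000/(1 + 36.25×e^(−0.83×7)).
e^(−5.81) = 0.0029974; denominator = 1 + 36.25×0.0029974 = 1.1087.
N = 447000/1.1087 = 403191.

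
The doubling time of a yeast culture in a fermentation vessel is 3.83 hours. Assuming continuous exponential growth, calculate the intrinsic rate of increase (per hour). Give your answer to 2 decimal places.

r = ln(2)/t_d = 0.6931/3.83 = 0.18098.

0.18 per hour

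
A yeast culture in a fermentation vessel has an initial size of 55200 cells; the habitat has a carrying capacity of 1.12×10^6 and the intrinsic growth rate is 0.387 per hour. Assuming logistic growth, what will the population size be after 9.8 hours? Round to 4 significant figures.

A = (K − N₀)/N₀ = (1.12×10^6 − 55200)/55200 = 19.29.
N(t) = K/(1 + A·e^(−rt)) = 1.12×10^6/(1 + 19.29×e^(−0.387×9.8)).
e^(−3.793) = 0.022537; denominator = 1 + 19.29×0.022537 = 1.4347.
N = 1.12×10^6/1.4347 = 780632.

780600 cells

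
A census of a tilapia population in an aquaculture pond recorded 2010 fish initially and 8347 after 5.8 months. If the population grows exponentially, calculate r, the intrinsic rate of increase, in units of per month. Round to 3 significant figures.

From N(t) = N₀·e^(rt): e^(r·5.8) = 8347/2010 = 4.1527.
r·5.8 = ln(4.1527) = 1.4238, so r = 1.4238/5.8 = 0.24548.

0.245 per month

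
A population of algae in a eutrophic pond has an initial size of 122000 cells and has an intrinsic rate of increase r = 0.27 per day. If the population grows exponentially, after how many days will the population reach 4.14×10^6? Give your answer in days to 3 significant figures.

Set N₀·e^(rt) = 4.14×10^6: e^(0.27·t) = 4.14×10^6/122000 = 33.934.
0.27·t = ln(33.934) = 3.5244, so t = 3.5244/0.27 = 13.053.

13.1 days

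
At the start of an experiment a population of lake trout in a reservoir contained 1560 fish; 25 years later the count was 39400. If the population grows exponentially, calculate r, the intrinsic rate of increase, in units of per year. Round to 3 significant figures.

0.129 per year

From N(t) = N₀·e^(rt): e^(r·25) = 39400/1560 = 25.256.
r·25 = ln(25.256) = 3.2291, so r = 3.2291/25 = 0.12916.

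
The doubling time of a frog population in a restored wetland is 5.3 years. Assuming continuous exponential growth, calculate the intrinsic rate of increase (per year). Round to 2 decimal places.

r = ln(2)/t_d = 0.6931/5.3 = 0.13078.

0.13 per year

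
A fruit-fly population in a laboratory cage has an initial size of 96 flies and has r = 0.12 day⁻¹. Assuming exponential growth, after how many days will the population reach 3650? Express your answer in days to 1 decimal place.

Set N₀·e^(rt) = 3650: e^(0.12·t) = 3650/96 = 38.021.
0.12·t = ln(38.021) = 3.6381, so t = 3.6381/0.12 = 30.318.

30.3 days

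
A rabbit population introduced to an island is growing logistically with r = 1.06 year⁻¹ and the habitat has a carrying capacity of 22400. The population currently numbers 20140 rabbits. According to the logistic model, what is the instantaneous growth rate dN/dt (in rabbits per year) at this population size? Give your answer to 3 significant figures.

dN/dt = rN(1 − N/K) = 1.06 × 20140 × (1 − 20140/22400).
1 − 20140/22400 = 0.10089; dN/dt = 1.06 × 20140 × 0.10089 = 2153.9.

2150 rabbits per year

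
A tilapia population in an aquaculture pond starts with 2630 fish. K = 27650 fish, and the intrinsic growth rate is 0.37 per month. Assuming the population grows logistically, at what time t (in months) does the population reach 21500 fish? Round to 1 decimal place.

9.5 months

A = (K − N₀)/N₀ = (27650 − 2630)/2630 = 9.5133.
Solve 27650/(1 + 9.5133·e^(−0.37t)) = 21500: 1 + 9.5133·e^(−0.37t) = 1.286, so e^(−0.37t) = 0.030068.
−0.37·t = ln(0.030068) = -3.5043, so t = 3.5043/0.37 = 9.4711.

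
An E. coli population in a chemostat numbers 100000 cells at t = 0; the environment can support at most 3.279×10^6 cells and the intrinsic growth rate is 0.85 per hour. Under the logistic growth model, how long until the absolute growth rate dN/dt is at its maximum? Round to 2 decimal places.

4.07 hours

Logistic growth is fastest at N = K/2 = 1.6395×10^6.
A = (K − N₀)/N₀ = 31.79. Set K/(1 + A·e^(−rt)) = K/2 → A·e^(−rt) = 1.
e^(−0.85t) = 1/31.79 = 0.0314564, so t = ln(31.79)/0.85 = 3.4592/0.85 = 4.0696.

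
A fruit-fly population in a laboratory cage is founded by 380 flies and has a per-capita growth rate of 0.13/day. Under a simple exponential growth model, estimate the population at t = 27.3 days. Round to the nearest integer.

N(t) = N₀·e^(rt) = 380 × e^(0.13×27.3) = 380 × e^3.549.
e^3.549 ≈ 34.779, so N ≈ 380 × 34.779 = 13215.8.

13216 flies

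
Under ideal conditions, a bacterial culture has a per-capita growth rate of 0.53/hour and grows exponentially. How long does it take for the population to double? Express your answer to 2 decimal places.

1.31 hours

Doubling time t_d = ln(2)/r = 0.6931/0.53 = 1.3078.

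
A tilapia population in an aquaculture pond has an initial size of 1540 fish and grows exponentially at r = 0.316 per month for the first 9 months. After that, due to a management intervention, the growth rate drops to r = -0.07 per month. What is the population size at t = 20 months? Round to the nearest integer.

12253 fish

Phase 1: N(9) = 1540·e^(0.316×9) = 1540·e^2.844 = 26463.9.
Phase 2 runs for 20 − 9 = 11 months at r = -0.07.
N(20) = 26463.9·e^(-0.07×11) = 26463.9·e^-0.77 = 12253.1.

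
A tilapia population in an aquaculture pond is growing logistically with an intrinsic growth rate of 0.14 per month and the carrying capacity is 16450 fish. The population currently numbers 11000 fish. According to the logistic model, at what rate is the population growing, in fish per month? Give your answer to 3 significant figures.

dN/dt = rN(1 − N/K) = 0.14 × 11000 × (1 − 11000/16450).
1 − 11000/16450 = 0.33131; dN/dt = 0.14 × 11000 × 0.33131 = 510.21.

510 fish per month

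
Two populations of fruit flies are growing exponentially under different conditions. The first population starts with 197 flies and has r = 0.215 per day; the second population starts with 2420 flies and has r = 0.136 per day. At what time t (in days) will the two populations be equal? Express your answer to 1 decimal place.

31.8 days

Set 197·e^(0.215t) = 2420·e^(0.136t).
e^((0.215 − 0.136)t) = 2420/197 → e^(0.079·t) = 12.284.
0.079·t = ln(12.284) = 2.5083, so t = 2.5083/0.079 = 31.751.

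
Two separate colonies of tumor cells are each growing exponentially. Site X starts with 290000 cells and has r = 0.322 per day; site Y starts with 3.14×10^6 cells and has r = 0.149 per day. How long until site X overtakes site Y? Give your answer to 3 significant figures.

Set 290000·e^(0.322t) = 3.14×10^6·e^(0.149t).
e^((0.322 − 0.149)t) = 3.14×10^6/290000 → e^(0.173·t) = 10.828.
0.173·t = ln(10.828) = 2.3821, so t = 2.3821/0.173 = 13.769.

13.8 days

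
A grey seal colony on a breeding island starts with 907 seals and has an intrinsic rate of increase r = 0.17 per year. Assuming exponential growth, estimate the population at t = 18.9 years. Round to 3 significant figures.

22500 seals

N(t) = N₀·e^(rt) = 907 × e^(0.17×18.9) = 907 × e^3.213.
e^3.213 ≈ 24.854, so N ≈ 907 × 24.854 = 22542.2.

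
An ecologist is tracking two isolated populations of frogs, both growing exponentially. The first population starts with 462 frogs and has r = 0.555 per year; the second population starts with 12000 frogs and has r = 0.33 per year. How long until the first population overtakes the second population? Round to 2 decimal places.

Set 462·e^(0.555t) = 12000·e^(0.33t).
e^((0.555 − 0.33)t) = 12000/462 → e^(0.225·t) = 25.974.
0.225·t = ln(25.974) = 3.2571, so t = 3.2571/0.225 = 14.476.

14.48 years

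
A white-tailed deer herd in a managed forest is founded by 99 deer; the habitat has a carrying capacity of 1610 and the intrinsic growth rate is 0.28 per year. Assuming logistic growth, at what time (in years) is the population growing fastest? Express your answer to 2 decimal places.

Logistic growth is fastest at N = K/2 = 805.
A = (K − N₀)/N₀ = 15.263. Set K/(1 + A·e^(−rt)) = K/2 → A·e^(−rt) = 1.
e^(−0.28t) = 1/15.263 = 0.0655195, so t = ln(15.263)/0.28 = 2.7254/0.28 = 9.7336.

9.73 years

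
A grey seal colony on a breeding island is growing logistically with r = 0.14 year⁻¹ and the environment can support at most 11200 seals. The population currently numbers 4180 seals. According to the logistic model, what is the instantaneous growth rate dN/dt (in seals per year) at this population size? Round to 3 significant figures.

dN/dt = rN(1 − N/K) = 0.14 × 4180 × (1 − 4180/11200).
1 − 4180/11200 = 0.62679; dN/dt = 0.14 × 4180 × 0.62679 = 366.8.

367 seals per year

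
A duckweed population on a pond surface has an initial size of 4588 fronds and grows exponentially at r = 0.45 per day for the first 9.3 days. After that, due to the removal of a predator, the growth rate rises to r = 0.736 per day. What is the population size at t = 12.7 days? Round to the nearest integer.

Phase 1: N(9.3) = 4588·e^(0.45×9.3) = 4588·e^4.185 = 301402.
Phase 2 runs for 12.7 − 9.3 = 3.4 days at r = 0.736.
N(12.7) = 301402·e^(0.736×3.4) = 301402·e^2.502 = 3.680648×10^6.

3680648 fronds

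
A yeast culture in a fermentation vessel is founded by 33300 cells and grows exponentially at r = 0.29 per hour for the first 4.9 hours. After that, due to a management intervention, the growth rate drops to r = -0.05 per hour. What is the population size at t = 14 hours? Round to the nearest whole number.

87493 cells

Phase 1: N(4.9) = 33300·e^(0.29×4.9) = 33300·e^1.421 = 137904.
Phase 2 runs for 14 − 4.9 = 9.1 hours at r = -0.05.
N(14) = 137904·e^(-0.05×9.1) = 137904·e^-0.455 = 87492.9.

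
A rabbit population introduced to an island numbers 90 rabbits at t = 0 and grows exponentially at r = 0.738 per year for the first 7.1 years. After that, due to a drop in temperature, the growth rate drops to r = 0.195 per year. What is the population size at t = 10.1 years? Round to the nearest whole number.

Phase 1: N(7.1) = 90·e^(0.738×7.1) = 90·e^5.24 = 16976.9.
Phase 2 runs for 10.1 − 7.1 = 3 years at r = 0.195.
N(10.1) = 16976.9·e^(0.195×3) = 16976.9·e^0.585 = 30473.4.

30473 rabbits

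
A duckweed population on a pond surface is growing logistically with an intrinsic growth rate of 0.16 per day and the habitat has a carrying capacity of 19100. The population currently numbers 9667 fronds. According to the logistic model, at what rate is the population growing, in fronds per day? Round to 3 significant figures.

dN/dt = rN(1 − N/K) = 0.16 × 9667 × (1 − 9667/19100).
1 − 9667/19100 = 0.49387; dN/dt = 0.16 × 9667 × 0.49387 = 763.89.

764 fronds per day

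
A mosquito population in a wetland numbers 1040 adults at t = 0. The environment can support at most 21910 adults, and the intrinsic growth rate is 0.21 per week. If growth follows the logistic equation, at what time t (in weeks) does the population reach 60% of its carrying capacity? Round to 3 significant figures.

16.2 weeks

A = (K − N₀)/N₀ = (21910 − 1040)/1040 = 20.067.
Solve 21910/(1 + 20.067·e^(−0.21t)) = 13146: 1 + 20.067·e^(−0.21t) = 1.6667, so e^(−0.21t) = 0.0332215.
−0.21·t = ln(0.0332215) = -3.4046, so t = 3.4046/0.21 = 16.212.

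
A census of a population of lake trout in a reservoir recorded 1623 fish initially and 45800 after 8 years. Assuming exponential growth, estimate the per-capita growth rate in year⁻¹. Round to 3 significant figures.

0.418 per year

From N(t) = N₀·e^(rt): e^(r·8) = 45800/1623 = 28.219.
r·8 = ln(28.219) = 3.34, so r = 3.34/8 = 0.4175.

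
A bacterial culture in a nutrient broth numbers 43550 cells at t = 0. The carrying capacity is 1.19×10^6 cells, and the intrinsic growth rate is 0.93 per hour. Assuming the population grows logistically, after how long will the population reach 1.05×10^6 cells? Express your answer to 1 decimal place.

A = (K − N₀)/N₀ = (1.19×10^6 − 43550)/43550 = 26.325.
Solve 1.19×10^6/(1 + 26.325·e^(−0.93t)) = 1.05×10^6: 1 + 26.325·e^(−0.93t) = 1.1333, so e^(−0.93t) = 0.00506491.
−0.93·t = ln(0.00506491) = -5.2854, so t = 5.2854/0.93 = 5.6832.

5.7 hours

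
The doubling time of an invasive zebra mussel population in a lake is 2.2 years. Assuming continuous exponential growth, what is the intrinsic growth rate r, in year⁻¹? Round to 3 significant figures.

0.315 per year

r = ln(2)/t_d = 0.6931/2.2 = 0.31507.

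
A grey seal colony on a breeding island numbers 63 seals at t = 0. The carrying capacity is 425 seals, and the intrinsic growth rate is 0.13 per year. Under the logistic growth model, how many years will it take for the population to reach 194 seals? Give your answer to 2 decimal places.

12.11 years

A = (K − N₀)/N₀ = (425 − 63)/63 = 5.746.
Solve 425/(1 + 5.746·e^(−0.13t)) = 194: 1 + 5.746·e^(−0.13t) = 2.1907, so e^(−0.13t) = 0.207225.
−0.13·t = ln(0.207225) = -1.5739, so t = 1.5739/0.13 = 12.107.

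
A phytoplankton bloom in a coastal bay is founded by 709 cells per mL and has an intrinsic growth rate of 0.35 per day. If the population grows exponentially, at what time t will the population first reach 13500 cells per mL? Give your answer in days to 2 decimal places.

Set N₀·e^(rt) = 13500: e^(0.35·t) = 13500/709 = 19.041.
0.35·t = ln(19.041) = 2.9466, so t = 2.9466/0.35 = 8.4188.

8.42 days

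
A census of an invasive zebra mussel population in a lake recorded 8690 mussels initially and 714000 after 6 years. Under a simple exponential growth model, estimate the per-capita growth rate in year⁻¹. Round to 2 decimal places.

From N(t) = N₀·e^(rt): e^(r·6) = 714000/8690 = 82.163.
r·6 = ln(82.163) = 4.4087, so r = 4.4087/6 = 0.73479.

0.73 per year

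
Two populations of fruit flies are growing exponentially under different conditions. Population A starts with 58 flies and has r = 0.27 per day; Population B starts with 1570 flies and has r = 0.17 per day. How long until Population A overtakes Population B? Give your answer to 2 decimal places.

Set 58·e^(0.27t) = 1570·e^(0.17t).
e^((0.27 − 0.17)t) = 1570/58 → e^(0.1·t) = 27.069.
0.1·t = ln(27.069) = 3.2984, so t = 3.2984/0.1 = 32.984.

32.98 days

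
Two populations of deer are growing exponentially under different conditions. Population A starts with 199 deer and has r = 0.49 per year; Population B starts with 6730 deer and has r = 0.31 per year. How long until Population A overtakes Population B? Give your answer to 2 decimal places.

Set 199·e^(0.49t) = 6730·e^(0.31t).
e^((0.49 − 0.31)t) = 6730/199 → e^(0.18·t) = 33.819.
0.18·t = ln(33.819) = 3.521, so t = 3.521/0.18 = 19.561.

19.56 years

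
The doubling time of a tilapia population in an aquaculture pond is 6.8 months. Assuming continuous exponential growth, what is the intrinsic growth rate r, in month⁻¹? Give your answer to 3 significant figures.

0.102 per month

r = ln(2)/t_d = 0.6931/6.8 = 0.10193.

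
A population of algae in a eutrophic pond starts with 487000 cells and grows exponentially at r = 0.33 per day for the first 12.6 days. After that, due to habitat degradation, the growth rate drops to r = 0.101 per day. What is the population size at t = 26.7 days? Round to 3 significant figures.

Phase 1: N(12.6) = 487000·e^(0.33×12.6) = 487000·e^4.158 = 3.114049×10^7.
Phase 2 runs for 26.7 − 12.6 = 14.1 days at r = 0.101.
N(26.7) = 3.114049×10^7·e^(0.101×14.1) = 3.114049×10^7·e^1.424 = 1.293612×10^8.

129000000 cells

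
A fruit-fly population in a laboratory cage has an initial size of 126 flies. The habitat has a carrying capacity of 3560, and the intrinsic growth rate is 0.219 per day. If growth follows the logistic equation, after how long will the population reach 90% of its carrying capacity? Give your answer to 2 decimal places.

25.13 days

A = (K − N₀)/N₀ = (3560 − 126)/126 = 27.254.
Solve 3560/(1 + 27.254·e^(−0.219t)) = 3204: 1 + 27.254·e^(−0.219t) = 1.1111, so e^(−0.219t) = 0.00407688.
−0.219·t = ln(0.00407688) = -5.5024, so t = 5.5024/0.219 = 25.125.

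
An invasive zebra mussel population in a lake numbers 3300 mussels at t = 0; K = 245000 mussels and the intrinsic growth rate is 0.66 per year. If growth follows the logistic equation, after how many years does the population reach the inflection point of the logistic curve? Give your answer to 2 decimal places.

6.51 years

Logistic growth is fastest at N = K/2 = 122500.
A = (K − N₀)/N₀ = 73.242. Set K/(1 + A·e^(−rt)) = K/2 → A·e^(−rt) = 1.
e^(−0.66t) = 1/73.242 = 0.0136533, so t = ln(73.242)/0.66 = 4.2938/0.66 = 6.5057.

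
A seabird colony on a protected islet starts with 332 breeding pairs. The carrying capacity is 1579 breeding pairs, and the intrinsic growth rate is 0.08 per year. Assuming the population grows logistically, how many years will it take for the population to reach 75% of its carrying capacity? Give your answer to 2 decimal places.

30.27 years

A = (K − N₀)/N₀ = (1579 − 332)/332 = 3.756.
Solve 1579/(1 + 3.756·e^(−0.08t)) = 1184.25: 1 + 3.756·e^(−0.08t) = 1.3333, so e^(−0.08t) = 0.0887463.
−0.08·t = ln(0.0887463) = -2.422, so t = 2.422/0.08 = 30.275.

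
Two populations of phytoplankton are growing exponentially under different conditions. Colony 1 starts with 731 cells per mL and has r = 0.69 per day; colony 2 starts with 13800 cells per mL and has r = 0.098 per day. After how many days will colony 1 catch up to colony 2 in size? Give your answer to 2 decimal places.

Set 731·e^(0.69t) = 13800·e^(0.098t).
e^((0.69 − 0.098)t) = 13800/731 → e^(0.592·t) = 18.878.
0.592·t = ln(18.878) = 2.938, so t = 2.938/0.592 = 4.9629.

4.96 days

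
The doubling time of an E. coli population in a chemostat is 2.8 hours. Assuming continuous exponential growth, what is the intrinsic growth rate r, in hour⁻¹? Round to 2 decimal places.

r = ln(2)/t_d = 0.6931/2.8 = 0.24755.

0.25 per hour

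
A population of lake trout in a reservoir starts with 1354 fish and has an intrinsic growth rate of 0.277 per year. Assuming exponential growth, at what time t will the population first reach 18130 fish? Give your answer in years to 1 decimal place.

9.4 years

Set N₀·e^(rt) = 18130: e^(0.277·t) = 18130/1354 = 13.39.
0.277·t = ln(13.39) = 2.5945, so t = 2.5945/0.277 = 9.3664.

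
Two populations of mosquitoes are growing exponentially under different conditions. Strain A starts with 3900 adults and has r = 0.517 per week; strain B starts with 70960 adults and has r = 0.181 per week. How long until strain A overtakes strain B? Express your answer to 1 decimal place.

8.6 weeks

Set 3900·e^(0.517t) = 70960·e^(0.181t).
e^((0.517 − 0.181)t) = 70960/3900 → e^(0.336·t) = 18.195.
0.336·t = ln(18.195) = 2.9011, so t = 2.9011/0.336 = 8.6343.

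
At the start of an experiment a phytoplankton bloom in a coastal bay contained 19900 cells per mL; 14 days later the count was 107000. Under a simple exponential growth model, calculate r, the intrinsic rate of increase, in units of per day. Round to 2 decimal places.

0.12 per day

From N(t) = N₀·e^(rt): e^(r·14) = 107000/19900 = 5.3769.
r·14 = ln(5.3769) = 1.6821, so r = 1.6821/14 = 0.12015.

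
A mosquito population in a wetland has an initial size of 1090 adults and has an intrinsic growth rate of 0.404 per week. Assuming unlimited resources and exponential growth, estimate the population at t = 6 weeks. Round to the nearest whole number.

12307 adults

N(t) = N₀·e^(rt) = 1090 × e^(0.404×6) = 1090 × e^2.424.
e^2.424 ≈ 11.291, so N ≈ 1090 × 11.291 = 12307.1.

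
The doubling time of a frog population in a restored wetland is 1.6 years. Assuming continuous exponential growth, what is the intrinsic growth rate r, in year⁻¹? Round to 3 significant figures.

r = ln(2)/t_d = 0.6931/1.6 = 0.43322.

0.433 per year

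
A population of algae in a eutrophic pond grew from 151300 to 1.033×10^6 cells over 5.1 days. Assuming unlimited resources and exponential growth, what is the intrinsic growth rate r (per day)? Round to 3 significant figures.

0.377 per day

From N(t) = N₀·e^(rt): e^(r·5.1) = 1.033×10^6/151300 = 6.8275.
r·5.1 = ln(6.8275) = 1.921, so r = 1.921/5.1 = 0.37666.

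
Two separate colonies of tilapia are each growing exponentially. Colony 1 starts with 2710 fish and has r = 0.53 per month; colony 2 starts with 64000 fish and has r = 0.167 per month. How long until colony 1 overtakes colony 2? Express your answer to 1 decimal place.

8.7 months

Set 2710·e^(0.53t) = 64000·e^(0.167t).
e^((0.53 − 0.167)t) = 64000/2710 → e^(0.363·t) = 23.616.
0.363·t = ln(23.616) = 3.1619, so t = 3.1619/0.363 = 8.7106.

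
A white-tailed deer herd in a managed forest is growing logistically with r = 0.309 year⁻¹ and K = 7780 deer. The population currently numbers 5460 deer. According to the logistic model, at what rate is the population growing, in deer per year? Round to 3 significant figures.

dN/dt = rN(1 − N/K) = 0.309 × 5460 × (1 − 5460/7780).
1 − 5460/7780 = 0.2982; dN/dt = 0.309 × 5460 × 0.2982 = 503.11.

503 deer per year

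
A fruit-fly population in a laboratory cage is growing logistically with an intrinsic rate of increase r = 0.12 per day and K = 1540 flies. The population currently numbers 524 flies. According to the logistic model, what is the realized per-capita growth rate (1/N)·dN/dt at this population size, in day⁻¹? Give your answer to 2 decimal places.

0.08 per day

(1/N)·dN/dt = r(1 − N/K) = 0.12 × (1 − 524/1540).
= 0.12 × 0.65974 = 0.079169.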